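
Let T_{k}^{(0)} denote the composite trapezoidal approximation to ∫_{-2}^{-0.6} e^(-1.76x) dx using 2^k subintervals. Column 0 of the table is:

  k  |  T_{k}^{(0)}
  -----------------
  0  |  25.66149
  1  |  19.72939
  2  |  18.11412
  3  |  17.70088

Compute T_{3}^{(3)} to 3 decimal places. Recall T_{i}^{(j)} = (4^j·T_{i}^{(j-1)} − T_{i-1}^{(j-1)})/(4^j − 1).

17.562

Richardson extrapolation on the trapezoidal column (denominator 4−1=3):
T_{1}^{(1)} = 19.72939 + (19.72939 − 25.66149)/3 = 17.75202
T_{2}^{(1)} = (4·18.11412 − 19.72939) / 3 = 17.57570
T_{3}^{(1)} = (4·17.70088 − 18.11412) / 3 = 17.56313
T_{2}^{(2)} = 17.57570 + (17.57570 − 17.75202)/15 = 17.56395
T_{3}^{(2)} = (16·17.56313 − 17.57570) / 15 = 17.56229
T_{3}^{(3)} = (64·17.56229 − 17.56395) / 63 = 17.56226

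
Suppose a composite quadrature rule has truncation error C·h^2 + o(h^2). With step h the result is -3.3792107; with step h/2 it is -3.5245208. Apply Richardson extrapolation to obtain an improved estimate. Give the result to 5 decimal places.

-3.57296

The leading error scales as h^2; refining by a factor of 2 reduces it by 2^2 = 4.
Extrapolated value = (4·A(h/2) − A(h)) / (4 − 1)
= (4·(-3.5245208) − (-3.3792107)) / 3
= -10.7188725 / 3 = -3.5729575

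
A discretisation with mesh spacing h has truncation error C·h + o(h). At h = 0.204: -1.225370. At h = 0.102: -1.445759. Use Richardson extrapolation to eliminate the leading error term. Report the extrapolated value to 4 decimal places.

-1.6661

The leading error scales as h; refining by a factor of 2 reduces it by 2^1 = 2.
Extrapolated value = (2·A(h/2) − A(h)) / (2 − 1)
= (2·(-1.445759) − (-1.225370)) / 1
= -1.666148 / 1 = -1.666148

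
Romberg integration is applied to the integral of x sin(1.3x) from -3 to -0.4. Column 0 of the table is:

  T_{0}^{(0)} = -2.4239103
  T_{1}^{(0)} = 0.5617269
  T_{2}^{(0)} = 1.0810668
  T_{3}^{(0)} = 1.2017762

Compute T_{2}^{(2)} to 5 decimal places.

T_{1}^{(1)} = (4·0.5617269 − (-2.4239103)) / 3 = 1.5569393
T_{2}^{(1)} = (4·1.0810668 − 0.5617269) / 3 = 1.2541801
T_{2}^{(2)} = (16·1.2541801 − 1.5569393) / 15 = 1.2339962

1.23400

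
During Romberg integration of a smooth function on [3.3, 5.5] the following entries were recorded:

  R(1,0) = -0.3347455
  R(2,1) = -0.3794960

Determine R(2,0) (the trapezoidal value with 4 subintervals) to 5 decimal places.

From R(2,1) = (4·R(2,0) − R(1,0))/3, solve for R(2,0):
4·R(2,0) = 3·(-0.3794960) + (-0.3347455) = -1.4732335
R(2,0) = -0.3683084

-0.36831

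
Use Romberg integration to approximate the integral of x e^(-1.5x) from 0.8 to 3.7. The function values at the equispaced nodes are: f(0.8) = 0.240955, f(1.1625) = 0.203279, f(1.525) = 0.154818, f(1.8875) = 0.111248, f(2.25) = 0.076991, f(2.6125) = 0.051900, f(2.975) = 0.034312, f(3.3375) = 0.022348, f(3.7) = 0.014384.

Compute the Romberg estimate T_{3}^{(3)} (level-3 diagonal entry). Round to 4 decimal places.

0.2832

T_{0}^{(0)} (trapezoid, 1 panel, h=2.9000): 0.370242
T_{1}^{(0)} (trapezoid, 2 panels, h=1.4500): 0.296758
T_{2}^{(0)} (trapezoid, 4 panels, h=0.7250): 0.285498
T_{3}^{(0)} (trapezoid, 8 panels, h=0.3625): 0.283680
T_{1}^{(1)} = 0.296758 + (0.296758 − 0.370242)/3 = 0.272263
T_{2}^{(1)} = 0.285498 + (0.285498 − 0.296758)/3 = 0.281745
T_{3}^{(1)} = 0.283680 + (0.283680 − 0.285498)/3 = 0.283074
T_{2}^{(2)} = 0.281745 + (0.281745 − 0.272263)/15 = 0.282377
T_{3}^{(2)} = 0.283074 + (0.283074 − 0.281745)/15 = 0.283163
T_{3}^{(3)} = 0.283163 + (0.283163 − 0.282377)/63 = 0.283175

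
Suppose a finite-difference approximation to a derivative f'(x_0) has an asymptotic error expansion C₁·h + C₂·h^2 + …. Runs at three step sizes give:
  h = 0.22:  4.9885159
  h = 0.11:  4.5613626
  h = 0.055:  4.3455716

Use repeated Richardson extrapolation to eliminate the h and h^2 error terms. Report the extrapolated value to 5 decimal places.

First eliminate the h term (factor 2^1 = 2):
  B₁ = (2·4.5613626 − 4.9885159)/1 = 4.1342093
  B₂ = (2·4.3455716 − 4.5613626)/1 = 4.1297806
Then eliminate the h^2 term (factor 2^2 = 4):
  (4·4.1297806 − 4.1342093)/3 = 4.1283044

4.12830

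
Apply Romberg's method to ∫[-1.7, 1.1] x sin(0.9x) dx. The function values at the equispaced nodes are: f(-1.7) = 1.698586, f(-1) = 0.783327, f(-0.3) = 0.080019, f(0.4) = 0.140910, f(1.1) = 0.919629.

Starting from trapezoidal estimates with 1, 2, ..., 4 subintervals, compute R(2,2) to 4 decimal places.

R(0,0) (trapezoid, 1 panel, h=2.8000): 3.665501
R(1,0) (trapezoid, 2 panels, h=1.4000): 1.944777
R(2,0) (trapezoid, 4 panels, h=0.7000): 1.619354
R(1,1) = 1.944777 + (1.944777 − 3.665501)/3 = 1.371202
R(2,1) = 1.619354 + (1.619354 − 1.944777)/3 = 1.510880
R(2,2) = 1.510880 + (1.510880 − 1.371202)/15 = 1.520192

1.5202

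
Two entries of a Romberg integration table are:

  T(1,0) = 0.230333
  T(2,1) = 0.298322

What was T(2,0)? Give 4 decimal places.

0.2813

From T(2,1) = (4·T(2,0) − T(1,0))/3, solve for T(2,0):
4·T(2,0) = 3·0.298322 + 0.230333 = 1.125299
T(2,0) = 0.281325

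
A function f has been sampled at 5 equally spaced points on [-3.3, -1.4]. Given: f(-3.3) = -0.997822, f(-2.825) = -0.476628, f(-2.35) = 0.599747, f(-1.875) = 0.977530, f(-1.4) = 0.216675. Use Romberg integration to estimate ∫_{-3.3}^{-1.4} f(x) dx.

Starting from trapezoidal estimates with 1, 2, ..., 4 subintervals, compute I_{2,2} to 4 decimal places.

0.3749

I_{0,0} (trapezoid, 1 panel, h=1.9000): -0.742090
I_{1,0} (trapezoid, 2 panels, h=0.9500): 0.198715
I_{2,0} (trapezoid, 4 panels, h=0.4750): 0.337286
I_{1,1} = 0.198715 + (0.198715 − (-0.742090))/3 = 0.512317
I_{2,1} = 0.337286 + (0.337286 − 0.198715)/3 = 0.383476
I_{2,2} = 0.383476 + (0.383476 − 0.512317)/15 = 0.374887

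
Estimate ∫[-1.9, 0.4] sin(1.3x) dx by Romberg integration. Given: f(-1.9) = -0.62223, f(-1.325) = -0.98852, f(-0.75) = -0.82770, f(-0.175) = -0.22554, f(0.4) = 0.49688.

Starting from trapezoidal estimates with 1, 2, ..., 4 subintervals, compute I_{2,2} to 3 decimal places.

-1.269

I_{0,0} (trapezoid, 1 panel, h=2.3000): -0.14415
I_{1,0} (trapezoid, 2 panels, h=1.1500): -1.02393
I_{2,0} (trapezoid, 4 panels, h=0.5750): -1.21005
I_{1,1} = -1.02393 + (-1.02393 − (-0.14415))/3 = -1.31719
I_{2,1} = -1.21005 + (-1.21005 − (-1.02393))/3 = -1.27209
I_{2,2} = -1.27209 + (-1.27209 − (-1.31719))/15 = -1.26908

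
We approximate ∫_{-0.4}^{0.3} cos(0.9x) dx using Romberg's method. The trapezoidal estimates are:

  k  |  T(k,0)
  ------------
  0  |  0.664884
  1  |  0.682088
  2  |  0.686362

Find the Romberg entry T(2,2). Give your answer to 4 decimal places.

Richardson extrapolation on the trapezoidal column (denominator 4−1=3):
T(1,1) = (4·0.682088 − 0.664884) / 3 = 0.687823
T(2,1) = 0.686362 + (0.686362 − 0.682088)/3 = 0.687787
T(2,2) = 0.687787 + (0.687787 − 0.687823)/15 = 0.687785

0.6878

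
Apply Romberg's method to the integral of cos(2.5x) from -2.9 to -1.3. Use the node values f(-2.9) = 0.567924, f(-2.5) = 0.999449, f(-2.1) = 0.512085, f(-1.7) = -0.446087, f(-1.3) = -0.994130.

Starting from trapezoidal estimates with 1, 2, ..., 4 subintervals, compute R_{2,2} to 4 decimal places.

0.3710

R_{0,0} (trapezoid, 1 panel, h=1.6000): -0.340965
R_{1,0} (trapezoid, 2 panels, h=0.8000): 0.239186
R_{2,0} (trapezoid, 4 panels, h=0.4000): 0.340938
R_{1,1} = 0.239186 + (0.239186 − (-0.340965))/3 = 0.432570
R_{2,1} = 0.340938 + (0.340938 − 0.239186)/3 = 0.374855
R_{2,2} = 0.374855 + (0.374855 − 0.432570)/15 = 0.371007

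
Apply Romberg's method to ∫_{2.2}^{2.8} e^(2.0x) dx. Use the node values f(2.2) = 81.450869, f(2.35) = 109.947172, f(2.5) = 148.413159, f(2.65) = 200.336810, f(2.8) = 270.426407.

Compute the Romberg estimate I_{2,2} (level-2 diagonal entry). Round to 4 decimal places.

94.4879

I_{0,0} (trapezoid, 1 panel, h=0.6000): 105.563183
I_{1,0} (trapezoid, 2 panels, h=0.3000): 97.305539
I_{2,0} (trapezoid, 4 panels, h=0.1500): 95.195367
I_{1,1} = 97.305539 + (97.305539 − 105.563183)/3 = 94.552991
I_{2,1} = 95.195367 + (95.195367 − 97.305539)/3 = 94.491976
I_{2,2} = 94.491976 + (94.491976 − 94.552991)/15 = 94.487908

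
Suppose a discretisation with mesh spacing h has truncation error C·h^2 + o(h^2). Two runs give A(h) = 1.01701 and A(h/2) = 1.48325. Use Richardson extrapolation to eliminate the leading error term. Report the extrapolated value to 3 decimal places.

1.639

The leading error scales as h^2; refining by a factor of 2 reduces it by 2^2 = 4.
Extrapolated value = (4·A(h/2) − A(h)) / (4 − 1)
= (4·1.48325 − 1.01701) / 3
= 4.91599 / 3 = 1.63866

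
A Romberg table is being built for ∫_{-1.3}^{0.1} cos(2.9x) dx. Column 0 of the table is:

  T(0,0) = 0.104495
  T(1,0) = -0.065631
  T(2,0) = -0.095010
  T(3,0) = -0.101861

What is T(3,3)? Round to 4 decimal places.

-0.1041

Richardson extrapolation on the trapezoidal column (denominator 4−1=3):
T(1,1) = (4·(-0.065631) − 0.104495) / 3 = -0.122340
T(2,1) = -0.095010 + (-0.095010 − (-0.065631))/3 = -0.104803
T(3,1) = (4·(-0.101861) − (-0.095010)) / 3 = -0.104145
T(2,2) = -0.104803 + (-0.104803 − (-0.122340))/15 = -0.103634
T(3,2) = (16·(-0.104145) − (-0.104803)) / 15 = -0.104101
T(3,3) = -0.104101 + (-0.104101 − (-0.103634))/63 = -0.104108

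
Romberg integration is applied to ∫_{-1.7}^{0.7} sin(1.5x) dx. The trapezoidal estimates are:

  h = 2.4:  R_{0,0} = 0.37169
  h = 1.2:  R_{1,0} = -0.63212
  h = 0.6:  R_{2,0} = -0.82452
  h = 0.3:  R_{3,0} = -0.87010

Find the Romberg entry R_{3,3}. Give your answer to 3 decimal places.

Richardson extrapolation on the trapezoidal column (denominator 4−1=3):
R_{1,1} = (4·(-0.63212) − 0.37169) / 3 = -0.96672
R_{2,1} = (4·(-0.82452) − (-0.63212)) / 3 = -0.88865
R_{3,1} = -0.87010 + (-0.87010 − (-0.82452))/3 = -0.88529
R_{2,2} = -0.88865 + (-0.88865 − (-0.96672))/15 = -0.88345
R_{3,2} = -0.88529 + (-0.88529 − (-0.88865))/15 = -0.88507
R_{3,3} = -0.88507 + (-0.88507 − (-0.88345))/63 = -0.88510
(Column j=1 coincides with Simpson's rule on the same nodes.)

-0.885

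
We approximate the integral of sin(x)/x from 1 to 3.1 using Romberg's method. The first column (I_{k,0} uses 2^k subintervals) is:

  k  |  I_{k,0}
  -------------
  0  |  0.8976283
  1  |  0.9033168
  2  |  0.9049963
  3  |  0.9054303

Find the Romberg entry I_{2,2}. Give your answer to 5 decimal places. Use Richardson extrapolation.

Richardson extrapolation on the trapezoidal column (denominator 4−1=3):
I_{1,1} = 0.9033168 + (0.9033168 − 0.8976283)/3 = 0.9052130
I_{2,1} = (4·0.9049963 − 0.9033168) / 3 = 0.9055561
I_{2,2} = 0.9055561 + (0.9055561 − 0.9052130)/15 = 0.9055790

0.90558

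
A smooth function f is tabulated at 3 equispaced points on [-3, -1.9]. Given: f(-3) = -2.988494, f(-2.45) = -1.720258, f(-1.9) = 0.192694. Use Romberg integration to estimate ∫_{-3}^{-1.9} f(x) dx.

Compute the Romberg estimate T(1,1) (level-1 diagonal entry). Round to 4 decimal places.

T(0,0) (trapezoid, 1 panel, h=1.1000): -1.537690
T(1,0) (trapezoid, 2 panels, h=0.5500): -1.714987
T(1,1) = -1.714987 + (-1.714987 − (-1.537690))/3 = -1.774086

-1.7741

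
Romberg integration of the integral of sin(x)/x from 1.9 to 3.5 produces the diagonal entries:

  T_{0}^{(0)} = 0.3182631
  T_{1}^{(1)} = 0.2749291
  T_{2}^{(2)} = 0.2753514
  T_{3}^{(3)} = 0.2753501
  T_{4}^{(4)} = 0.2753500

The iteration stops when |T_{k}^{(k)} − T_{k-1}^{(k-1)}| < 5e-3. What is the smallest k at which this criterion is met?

k = 2

|T_{1}^{(1)} − T_{0}^{(0)}| = 0.0433340 ≥ 5e-3
|T_{2}^{(2)} − T_{1}^{(1)}| = 0.0004223 < 5e-3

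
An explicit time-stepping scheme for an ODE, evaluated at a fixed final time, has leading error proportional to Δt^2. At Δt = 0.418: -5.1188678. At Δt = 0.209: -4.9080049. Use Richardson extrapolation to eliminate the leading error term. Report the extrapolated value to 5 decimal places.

-4.83772

Extrapolated value = (4·A(Δt/2) − A(Δt)) / (4 − 1)
= (4·(-4.9080049) − (-5.1188678)) / 3
= -14.5131518 / 3 = -4.8377173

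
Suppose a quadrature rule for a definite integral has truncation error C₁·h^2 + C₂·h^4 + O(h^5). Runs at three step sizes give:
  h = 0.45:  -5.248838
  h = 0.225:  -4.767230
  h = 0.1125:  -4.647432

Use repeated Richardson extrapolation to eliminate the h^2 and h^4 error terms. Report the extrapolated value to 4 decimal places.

-4.6076

First eliminate the h^2 term (factor 2^2 = 4):
  B₁ = (4·(-4.767230) − (-5.248838))/3 = -4.606694
  B₂ = (4·(-4.647432) − (-4.767230))/3 = -4.607499
Then eliminate the h^4 term (factor 2^4 = 16):
  (16·(-4.607499) − (-4.606694))/15 = -4.607553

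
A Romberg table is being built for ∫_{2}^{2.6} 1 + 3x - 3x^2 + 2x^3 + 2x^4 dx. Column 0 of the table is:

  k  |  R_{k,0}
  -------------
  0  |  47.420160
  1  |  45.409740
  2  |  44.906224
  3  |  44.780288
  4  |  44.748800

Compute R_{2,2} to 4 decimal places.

R_{1,1} = (4·45.409740 − 47.420160) / 3 = 44.739600
R_{2,1} = 44.906224 + (44.906224 − 45.409740)/3 = 44.738385
R_{2,2} = (16·44.738385 − 44.739600) / 15 = 44.738304

44.7383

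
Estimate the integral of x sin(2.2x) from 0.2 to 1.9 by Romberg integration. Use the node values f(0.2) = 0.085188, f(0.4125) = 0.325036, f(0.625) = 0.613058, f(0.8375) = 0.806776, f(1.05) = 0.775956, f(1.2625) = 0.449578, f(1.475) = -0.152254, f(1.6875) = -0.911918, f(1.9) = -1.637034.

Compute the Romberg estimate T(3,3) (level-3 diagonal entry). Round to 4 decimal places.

T(0,0) (trapezoid, 1 panel, h=1.7000): -1.319069
T(1,0) (trapezoid, 2 panels, h=0.8500): 0.000028
T(2,0) (trapezoid, 4 panels, h=0.4250): 0.195856
T(3,0) (trapezoid, 8 panels, h=0.2125): 0.240191
T(1,1) = 0.000028 + (0.000028 − (-1.319069))/3 = 0.439727
T(2,1) = 0.195856 + (0.195856 − 0.000028)/3 = 0.261132
T(3,1) = 0.240191 + (0.240191 − 0.195856)/3 = 0.254969
T(2,2) = 0.261132 + (0.261132 − 0.439727)/15 = 0.249226
T(3,2) = 0.254969 + (0.254969 − 0.261132)/15 = 0.254558
T(3,3) = 0.254558 + (0.254558 − 0.249226)/63 = 0.254643

0.2546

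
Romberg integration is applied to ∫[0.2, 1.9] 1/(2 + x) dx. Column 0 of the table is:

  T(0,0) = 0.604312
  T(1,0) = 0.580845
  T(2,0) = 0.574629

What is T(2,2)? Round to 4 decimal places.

0.5725

Richardson extrapolation on the trapezoidal column (denominator 4−1=3):
T(1,1) = 0.580845 + (0.580845 − 0.604312)/3 = 0.573023
T(2,1) = 0.574629 + (0.574629 − 0.580845)/3 = 0.572557
T(2,2) = 0.572557 + (0.572557 − 0.573023)/15 = 0.572526
(Column j=1 coincides with Simpson's rule on the same nodes.)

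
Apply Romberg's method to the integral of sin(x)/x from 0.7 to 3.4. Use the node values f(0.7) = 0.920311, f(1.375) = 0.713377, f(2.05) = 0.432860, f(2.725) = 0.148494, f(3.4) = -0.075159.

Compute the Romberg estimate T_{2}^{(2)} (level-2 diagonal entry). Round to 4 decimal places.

1.1607

T_{0}^{(0)} (trapezoid, 1 panel, h=2.7000): 1.140955
T_{1}^{(0)} (trapezoid, 2 panels, h=1.3500): 1.154839
T_{2}^{(0)} (trapezoid, 4 panels, h=0.6750): 1.159182
T_{1}^{(1)} = 1.154839 + (1.154839 − 1.140955)/3 = 1.159467
T_{2}^{(1)} = 1.159182 + (1.159182 − 1.154839)/3 = 1.160630
T_{2}^{(2)} = 1.160630 + (1.160630 − 1.159467)/15 = 1.160708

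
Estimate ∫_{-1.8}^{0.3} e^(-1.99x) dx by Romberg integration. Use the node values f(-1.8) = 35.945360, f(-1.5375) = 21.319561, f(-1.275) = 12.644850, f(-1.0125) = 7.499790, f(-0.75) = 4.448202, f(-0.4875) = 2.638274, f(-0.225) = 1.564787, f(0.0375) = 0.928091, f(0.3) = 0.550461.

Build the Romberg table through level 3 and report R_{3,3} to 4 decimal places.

17.7866

R_{0,0} (trapezoid, 1 panel, h=2.1000): 38.320612
R_{1,0} (trapezoid, 2 panels, h=1.0500): 23.830918
R_{2,0} (trapezoid, 4 panels, h=0.5250): 19.375518
R_{3,0} (trapezoid, 8 panels, h=0.2625): 18.189010
R_{1,1} = 23.830918 + (23.830918 − 38.320612)/3 = 19.001020
R_{2,1} = 19.375518 + (19.375518 − 23.830918)/3 = 17.890385
R_{3,1} = 18.189010 + (18.189010 − 19.375518)/3 = 17.793507
R_{2,2} = 17.890385 + (17.890385 − 19.001020)/15 = 17.816343
R_{3,2} = 17.793507 + (17.793507 − 17.890385)/15 = 17.787048
R_{3,3} = 17.787048 + (17.787048 − 17.816343)/63 = 17.786583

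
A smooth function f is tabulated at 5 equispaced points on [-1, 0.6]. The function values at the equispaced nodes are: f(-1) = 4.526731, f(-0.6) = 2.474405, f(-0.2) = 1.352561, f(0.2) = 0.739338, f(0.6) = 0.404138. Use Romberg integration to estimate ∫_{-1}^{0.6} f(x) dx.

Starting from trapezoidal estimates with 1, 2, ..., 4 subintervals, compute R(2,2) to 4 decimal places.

2.7304

R(0,0) (trapezoid, 1 panel, h=1.6000): 3.944695
R(1,0) (trapezoid, 2 panels, h=0.8000): 3.054396
R(2,0) (trapezoid, 4 panels, h=0.4000): 2.812695
R(1,1) = 3.054396 + (3.054396 − 3.944695)/3 = 2.757630
R(2,1) = 2.812695 + (2.812695 − 3.054396)/3 = 2.732128
R(2,2) = 2.732128 + (2.732128 − 2.757630)/15 = 2.730428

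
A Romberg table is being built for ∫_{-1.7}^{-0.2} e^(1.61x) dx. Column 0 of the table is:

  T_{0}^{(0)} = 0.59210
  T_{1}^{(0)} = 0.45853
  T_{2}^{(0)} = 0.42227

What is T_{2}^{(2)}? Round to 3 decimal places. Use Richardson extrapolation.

Richardson extrapolation on the trapezoidal column (denominator 4−1=3):
T_{1}^{(1)} = 0.45853 + (0.45853 − 0.59210)/3 = 0.41401
T_{2}^{(1)} = (4·0.42227 − 0.45853) / 3 = 0.41018
T_{2}^{(2)} = (16·0.41018 − 0.41401) / 15 = 0.40992

0.410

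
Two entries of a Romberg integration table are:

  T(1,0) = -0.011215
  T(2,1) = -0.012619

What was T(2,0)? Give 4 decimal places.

-0.0123

From T(2,1) = (4·T(2,0) − T(1,0))/3, solve for T(2,0):
4·T(2,0) = 3·(-0.012619) + (-0.011215) = -0.049072
T(2,0) = -0.012268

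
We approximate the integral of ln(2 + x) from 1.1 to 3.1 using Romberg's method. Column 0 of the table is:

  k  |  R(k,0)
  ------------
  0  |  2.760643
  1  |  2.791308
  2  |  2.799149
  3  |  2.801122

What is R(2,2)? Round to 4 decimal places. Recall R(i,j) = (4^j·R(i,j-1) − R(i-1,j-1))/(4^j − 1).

2.8018

R(1,1) = 2.791308 + (2.791308 − 2.760643)/3 = 2.801530
R(2,1) = (4·2.799149 − 2.791308) / 3 = 2.801763
R(2,2) = 2.801763 + (2.801763 − 2.801530)/15 = 2.801779
(Column j=1 coincides with Simpson's rule on the same nodes.)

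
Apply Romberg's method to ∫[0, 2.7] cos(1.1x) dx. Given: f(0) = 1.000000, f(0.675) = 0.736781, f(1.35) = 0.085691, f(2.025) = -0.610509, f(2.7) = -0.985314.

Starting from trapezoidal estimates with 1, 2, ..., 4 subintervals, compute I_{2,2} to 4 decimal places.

0.1552

I_{0,0} (trapezoid, 1 panel, h=2.7000): 0.019826
I_{1,0} (trapezoid, 2 panels, h=1.3500): 0.125596
I_{2,0} (trapezoid, 4 panels, h=0.6750): 0.148032
I_{1,1} = 0.125596 + (0.125596 − 0.019826)/3 = 0.160853
I_{2,1} = 0.148032 + (0.148032 − 0.125596)/3 = 0.155511
I_{2,2} = 0.155511 + (0.155511 − 0.160853)/15 = 0.155155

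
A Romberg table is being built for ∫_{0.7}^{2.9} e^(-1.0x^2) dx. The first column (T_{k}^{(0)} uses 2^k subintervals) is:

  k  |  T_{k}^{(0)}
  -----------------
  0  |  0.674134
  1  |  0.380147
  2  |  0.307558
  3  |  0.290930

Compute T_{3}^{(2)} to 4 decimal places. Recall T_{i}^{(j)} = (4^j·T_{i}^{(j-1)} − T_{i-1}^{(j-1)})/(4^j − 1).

Richardson extrapolation on the trapezoidal column (denominator 4−1=3):
T_{2}^{(1)} = (4·0.307558 − 0.380147) / 3 = 0.283362
T_{3}^{(1)} = (4·0.290930 − 0.307558) / 3 = 0.285387
T_{3}^{(2)} = (16·0.285387 − 0.283362) / 15 = 0.285522

0.2855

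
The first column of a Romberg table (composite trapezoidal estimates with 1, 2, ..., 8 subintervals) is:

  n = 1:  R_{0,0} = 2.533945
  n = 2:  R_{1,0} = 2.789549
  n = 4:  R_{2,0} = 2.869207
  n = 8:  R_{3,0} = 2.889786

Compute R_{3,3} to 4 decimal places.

Richardson extrapolation on the trapezoidal column (denominator 4−1=3):
R_{1,1} = (4·2.789549 − 2.533945) / 3 = 2.874750
R_{2,1} = (4·2.869207 − 2.789549) / 3 = 2.895760
R_{3,1} = (4·2.889786 − 2.869207) / 3 = 2.896646
R_{2,2} = (16·2.895760 − 2.874750) / 15 = 2.897161
R_{3,2} = (16·2.896646 − 2.895760) / 15 = 2.896705
R_{3,3} = 2.896705 + (2.896705 − 2.897161)/63 = 2.896698

2.8967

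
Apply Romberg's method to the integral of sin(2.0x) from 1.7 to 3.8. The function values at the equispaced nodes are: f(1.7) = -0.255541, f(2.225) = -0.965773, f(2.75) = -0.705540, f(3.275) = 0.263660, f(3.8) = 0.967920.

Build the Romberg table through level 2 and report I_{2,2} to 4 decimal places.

I_{0,0} (trapezoid, 1 panel, h=2.1000): 0.747998
I_{1,0} (trapezoid, 2 panels, h=1.0500): -0.366818
I_{2,0} (trapezoid, 4 panels, h=0.5250): -0.552018
I_{1,1} = -0.366818 + (-0.366818 − 0.747998)/3 = -0.738423
I_{2,1} = -0.552018 + (-0.552018 − (-0.366818))/3 = -0.613751
I_{2,2} = -0.613751 + (-0.613751 − (-0.738423))/15 = -0.605440

-0.6054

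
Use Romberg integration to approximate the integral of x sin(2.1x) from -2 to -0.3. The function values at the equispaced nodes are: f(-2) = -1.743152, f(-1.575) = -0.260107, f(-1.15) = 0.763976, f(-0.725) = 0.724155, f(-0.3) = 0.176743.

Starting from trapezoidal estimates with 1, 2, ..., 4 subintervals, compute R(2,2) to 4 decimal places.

R(0,0) (trapezoid, 1 panel, h=1.7000): -1.331448
R(1,0) (trapezoid, 2 panels, h=0.8500): -0.016344
R(2,0) (trapezoid, 4 panels, h=0.4250): 0.189048
R(1,1) = -0.016344 + (-0.016344 − (-1.331448))/3 = 0.422024
R(2,1) = 0.189048 + (0.189048 − (-0.016344))/3 = 0.257512
R(2,2) = 0.257512 + (0.257512 − 0.422024)/15 = 0.246545

0.2465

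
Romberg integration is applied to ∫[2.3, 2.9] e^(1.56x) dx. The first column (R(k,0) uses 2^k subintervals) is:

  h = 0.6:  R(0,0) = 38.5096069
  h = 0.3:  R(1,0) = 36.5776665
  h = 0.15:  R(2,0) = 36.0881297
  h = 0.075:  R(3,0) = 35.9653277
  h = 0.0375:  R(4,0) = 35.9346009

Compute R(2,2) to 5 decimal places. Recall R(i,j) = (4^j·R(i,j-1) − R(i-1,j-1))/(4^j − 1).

Richardson extrapolation on the trapezoidal column (denominator 4−1=3):
R(1,1) = 36.5776665 + (36.5776665 − 38.5096069)/3 = 35.9336864
R(2,1) = (4·36.0881297 − 36.5776665) / 3 = 35.9249508
R(2,2) = (16·35.9249508 − 35.9336864) / 15 = 35.9243684

35.92437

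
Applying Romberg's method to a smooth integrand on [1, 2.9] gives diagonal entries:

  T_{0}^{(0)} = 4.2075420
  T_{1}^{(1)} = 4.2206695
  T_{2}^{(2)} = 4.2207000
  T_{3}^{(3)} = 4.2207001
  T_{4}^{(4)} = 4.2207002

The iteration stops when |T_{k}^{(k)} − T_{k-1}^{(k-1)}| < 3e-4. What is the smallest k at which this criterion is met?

|T_{1}^{(1)} − T_{0}^{(0)}| = 0.0131275 ≥ 3e-4
|T_{2}^{(2)} − T_{1}^{(1)}| = 0.0000305 < 3e-4

k = 2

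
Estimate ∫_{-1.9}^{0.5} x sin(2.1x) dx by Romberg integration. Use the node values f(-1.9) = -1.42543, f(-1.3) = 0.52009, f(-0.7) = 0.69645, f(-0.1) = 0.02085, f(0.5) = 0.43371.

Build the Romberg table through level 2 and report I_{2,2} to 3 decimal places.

0.499

I_{0,0} (trapezoid, 1 panel, h=2.4000): -1.19006
I_{1,0} (trapezoid, 2 panels, h=1.2000): 0.24071
I_{2,0} (trapezoid, 4 panels, h=0.6000): 0.44492
I_{1,1} = 0.24071 + (0.24071 − (-1.19006))/3 = 0.71763
I_{2,1} = 0.44492 + (0.44492 − 0.24071)/3 = 0.51299
I_{2,2} = 0.51299 + (0.51299 − 0.71763)/15 = 0.49935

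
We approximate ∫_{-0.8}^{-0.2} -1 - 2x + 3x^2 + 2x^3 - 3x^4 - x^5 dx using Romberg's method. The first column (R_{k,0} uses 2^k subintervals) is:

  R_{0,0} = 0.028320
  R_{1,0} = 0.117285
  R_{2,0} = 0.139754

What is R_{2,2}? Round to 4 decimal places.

0.1473

Richardson extrapolation on the trapezoidal column (denominator 4−1=3):
R_{1,1} = (4·0.117285 − 0.028320) / 3 = 0.146940
R_{2,1} = (4·0.139754 − 0.117285) / 3 = 0.147244
R_{2,2} = (16·0.147244 − 0.146940) / 15 = 0.147264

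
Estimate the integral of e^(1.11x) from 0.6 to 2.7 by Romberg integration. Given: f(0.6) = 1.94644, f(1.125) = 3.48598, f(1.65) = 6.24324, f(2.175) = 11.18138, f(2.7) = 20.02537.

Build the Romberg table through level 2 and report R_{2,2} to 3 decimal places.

16.288

R_{0,0} (trapezoid, 1 panel, h=2.1000): 23.07040
R_{1,0} (trapezoid, 2 panels, h=1.0500): 18.09060
R_{2,0} (trapezoid, 4 panels, h=0.5250): 16.74567
R_{1,1} = 18.09060 + (18.09060 − 23.07040)/3 = 16.43067
R_{2,1} = 16.74567 + (16.74567 − 18.09060)/3 = 16.29736
R_{2,2} = 16.29736 + (16.29736 − 16.43067)/15 = 16.28847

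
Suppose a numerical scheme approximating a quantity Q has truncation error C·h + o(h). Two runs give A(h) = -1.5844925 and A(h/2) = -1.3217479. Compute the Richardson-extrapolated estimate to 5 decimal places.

-1.05900

The leading error scales as h; refining by a factor of 2 reduces it by 2^1 = 2.
Extrapolated value = (2·A(h/2) − A(h)) / (2 − 1)
= (2·(-1.3217479) − (-1.5844925)) / 1
= -1.0590033 / 1 = -1.0590033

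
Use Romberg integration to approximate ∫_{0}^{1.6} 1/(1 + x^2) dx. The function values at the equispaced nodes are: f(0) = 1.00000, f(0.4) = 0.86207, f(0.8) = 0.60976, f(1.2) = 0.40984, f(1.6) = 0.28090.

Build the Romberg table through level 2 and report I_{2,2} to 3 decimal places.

I_{0,0} (trapezoid, 1 panel, h=1.6000): 1.02472
I_{1,0} (trapezoid, 2 panels, h=0.8000): 1.00017
I_{2,0} (trapezoid, 4 panels, h=0.4000): 1.00885
I_{1,1} = 1.00017 + (1.00017 − 1.02472)/3 = 0.99199
I_{2,1} = 1.00885 + (1.00885 − 1.00017)/3 = 1.01174
I_{2,2} = 1.01174 + (1.01174 − 0.99199)/15 = 1.01306

1.013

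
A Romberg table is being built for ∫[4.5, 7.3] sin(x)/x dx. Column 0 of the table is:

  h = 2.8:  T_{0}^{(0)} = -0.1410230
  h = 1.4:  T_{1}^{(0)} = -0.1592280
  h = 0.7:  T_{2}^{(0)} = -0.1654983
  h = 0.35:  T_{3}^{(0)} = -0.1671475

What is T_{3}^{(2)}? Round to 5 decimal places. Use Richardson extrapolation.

-0.16770

Richardson extrapolation on the trapezoidal column (denominator 4−1=3):
T_{2}^{(1)} = -0.1654983 + (-0.1654983 − (-0.1592280))/3 = -0.1675884
T_{3}^{(1)} = -0.1671475 + (-0.1671475 − (-0.1654983))/3 = -0.1676972
T_{3}^{(2)} = -0.1676972 + (-0.1676972 − (-0.1675884))/15 = -0.1677045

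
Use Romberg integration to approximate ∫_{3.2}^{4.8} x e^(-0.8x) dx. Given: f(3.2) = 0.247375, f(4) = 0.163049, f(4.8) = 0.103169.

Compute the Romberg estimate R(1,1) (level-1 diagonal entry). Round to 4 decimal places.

0.2674

R(0,0) (trapezoid, 1 panel, h=1.6000): 0.280435
R(1,0) (trapezoid, 2 panels, h=0.8000): 0.270657
R(1,1) = 0.270657 + (0.270657 − 0.280435)/3 = 0.267398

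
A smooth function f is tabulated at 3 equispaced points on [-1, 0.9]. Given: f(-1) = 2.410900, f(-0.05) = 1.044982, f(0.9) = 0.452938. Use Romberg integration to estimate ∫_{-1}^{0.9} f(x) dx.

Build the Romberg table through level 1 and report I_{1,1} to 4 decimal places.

I_{0,0} (trapezoid, 1 panel, h=1.9000): 2.720646
I_{1,0} (trapezoid, 2 panels, h=0.9500): 2.353056
I_{1,1} = 2.353056 + (2.353056 − 2.720646)/3 = 2.230526

2.2305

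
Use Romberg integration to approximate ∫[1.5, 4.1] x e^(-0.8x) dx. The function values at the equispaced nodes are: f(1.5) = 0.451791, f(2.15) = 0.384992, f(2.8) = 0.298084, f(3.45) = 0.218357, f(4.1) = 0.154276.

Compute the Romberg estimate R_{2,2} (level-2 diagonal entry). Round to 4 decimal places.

0.7837

R_{0,0} (trapezoid, 1 panel, h=2.6000): 0.787887
R_{1,0} (trapezoid, 2 panels, h=1.3000): 0.781453
R_{2,0} (trapezoid, 4 panels, h=0.6500): 0.782903
R_{1,1} = 0.781453 + (0.781453 − 0.787887)/3 = 0.779308
R_{2,1} = 0.782903 + (0.782903 − 0.781453)/3 = 0.783386
R_{2,2} = 0.783386 + (0.783386 − 0.779308)/15 = 0.783658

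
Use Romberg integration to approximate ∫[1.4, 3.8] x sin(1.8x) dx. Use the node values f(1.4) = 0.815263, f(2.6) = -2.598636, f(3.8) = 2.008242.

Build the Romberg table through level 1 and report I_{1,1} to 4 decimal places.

I_{0,0} (trapezoid, 1 panel, h=2.4000): 3.388206
I_{1,0} (trapezoid, 2 panels, h=1.2000): -1.424260
I_{1,1} = -1.424260 + (-1.424260 − 3.388206)/3 = -3.028415

-3.0284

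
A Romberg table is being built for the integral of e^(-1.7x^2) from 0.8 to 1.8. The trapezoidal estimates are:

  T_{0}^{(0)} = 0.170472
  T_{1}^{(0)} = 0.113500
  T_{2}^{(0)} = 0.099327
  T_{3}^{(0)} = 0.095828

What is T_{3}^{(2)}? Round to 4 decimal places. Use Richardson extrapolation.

0.0947

Richardson extrapolation on the trapezoidal column (denominator 4−1=3):
T_{2}^{(1)} = 0.099327 + (0.099327 − 0.113500)/3 = 0.094603
T_{3}^{(1)} = (4·0.095828 − 0.099327) / 3 = 0.094662
T_{3}^{(2)} = 0.094662 + (0.094662 − 0.094603)/15 = 0.094666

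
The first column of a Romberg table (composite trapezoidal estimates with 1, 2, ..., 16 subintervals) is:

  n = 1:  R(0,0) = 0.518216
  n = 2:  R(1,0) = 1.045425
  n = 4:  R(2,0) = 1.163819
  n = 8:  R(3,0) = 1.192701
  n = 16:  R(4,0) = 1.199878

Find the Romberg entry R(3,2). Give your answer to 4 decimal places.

1.2023

Richardson extrapolation on the trapezoidal column (denominator 4−1=3):
R(2,1) = (4·1.163819 − 1.045425) / 3 = 1.203284
R(3,1) = 1.192701 + (1.192701 − 1.163819)/3 = 1.202328
R(3,2) = (16·1.202328 − 1.203284) / 15 = 1.202264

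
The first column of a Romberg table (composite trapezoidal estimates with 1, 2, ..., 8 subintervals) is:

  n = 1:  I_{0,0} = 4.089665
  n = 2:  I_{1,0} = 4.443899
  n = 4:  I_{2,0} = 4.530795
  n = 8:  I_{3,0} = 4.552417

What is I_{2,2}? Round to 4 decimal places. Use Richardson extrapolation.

Richardson extrapolation on the trapezoidal column (denominator 4−1=3):
I_{1,1} = 4.443899 + (4.443899 − 4.089665)/3 = 4.561977
I_{2,1} = 4.530795 + (4.530795 − 4.443899)/3 = 4.559760
I_{2,2} = (16·4.559760 − 4.561977) / 15 = 4.559612

4.5596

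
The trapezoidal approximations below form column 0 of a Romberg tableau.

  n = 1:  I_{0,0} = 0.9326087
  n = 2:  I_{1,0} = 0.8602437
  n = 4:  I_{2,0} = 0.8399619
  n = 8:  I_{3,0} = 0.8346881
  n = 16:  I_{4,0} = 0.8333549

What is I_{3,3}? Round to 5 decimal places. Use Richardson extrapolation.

Richardson extrapolation on the trapezoidal column (denominator 4−1=3):
I_{1,1} = 0.8602437 + (0.8602437 − 0.9326087)/3 = 0.8361220
I_{2,1} = 0.8399619 + (0.8399619 − 0.8602437)/3 = 0.8332013
I_{3,1} = 0.8346881 + (0.8346881 − 0.8399619)/3 = 0.8329302
I_{2,2} = (16·0.8332013 − 0.8361220) / 15 = 0.8330066
I_{3,2} = 0.8329302 + (0.8329302 − 0.8332013)/15 = 0.8329121
I_{3,3} = (64·0.8329121 − 0.8330066) / 63 = 0.8329106

0.83291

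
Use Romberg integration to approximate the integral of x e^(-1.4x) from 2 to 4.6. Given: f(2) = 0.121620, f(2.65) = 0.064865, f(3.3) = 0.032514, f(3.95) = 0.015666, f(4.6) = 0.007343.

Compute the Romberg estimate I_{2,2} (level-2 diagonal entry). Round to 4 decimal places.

0.1118

I_{0,0} (trapezoid, 1 panel, h=2.6000): 0.167652
I_{1,0} (trapezoid, 2 panels, h=1.3000): 0.126094
I_{2,0} (trapezoid, 4 panels, h=0.6500): 0.115392
I_{1,1} = 0.126094 + (0.126094 − 0.167652)/3 = 0.112241
I_{2,1} = 0.115392 + (0.115392 − 0.126094)/3 = 0.111825
I_{2,2} = 0.111825 + (0.111825 − 0.112241)/15 = 0.111797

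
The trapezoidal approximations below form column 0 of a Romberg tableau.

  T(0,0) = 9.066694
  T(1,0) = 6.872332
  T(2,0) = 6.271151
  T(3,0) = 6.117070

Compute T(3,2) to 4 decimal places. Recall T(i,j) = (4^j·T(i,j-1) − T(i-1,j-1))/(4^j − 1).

T(2,1) = 6.271151 + (6.271151 − 6.872332)/3 = 6.070757
T(3,1) = (4·6.117070 − 6.271151) / 3 = 6.065710
T(3,2) = 6.065710 + (6.065710 − 6.070757)/15 = 6.065374

6.0654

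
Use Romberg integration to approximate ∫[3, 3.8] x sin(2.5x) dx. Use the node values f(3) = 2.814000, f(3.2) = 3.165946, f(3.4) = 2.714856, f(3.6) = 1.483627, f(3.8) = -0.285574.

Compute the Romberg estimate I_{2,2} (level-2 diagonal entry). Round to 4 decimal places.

1.7695

I_{0,0} (trapezoid, 1 panel, h=0.8000): 1.011370
I_{1,0} (trapezoid, 2 panels, h=0.4000): 1.591628
I_{2,0} (trapezoid, 4 panels, h=0.2000): 1.725728
I_{1,1} = 1.591628 + (1.591628 − 1.011370)/3 = 1.785047
I_{2,1} = 1.725728 + (1.725728 − 1.591628)/3 = 1.770428
I_{2,2} = 1.770428 + (1.770428 − 1.785047)/15 = 1.769453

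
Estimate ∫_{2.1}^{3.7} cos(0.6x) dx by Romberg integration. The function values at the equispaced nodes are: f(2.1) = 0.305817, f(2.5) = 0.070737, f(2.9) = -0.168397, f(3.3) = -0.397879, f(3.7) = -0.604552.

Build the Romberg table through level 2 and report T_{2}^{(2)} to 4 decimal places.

T_{0}^{(0)} (trapezoid, 1 panel, h=1.6000): -0.238988
T_{1}^{(0)} (trapezoid, 2 panels, h=0.8000): -0.254212
T_{2}^{(0)} (trapezoid, 4 panels, h=0.4000): -0.257963
T_{1}^{(1)} = -0.254212 + (-0.254212 − (-0.238988))/3 = -0.259287
T_{2}^{(1)} = -0.257963 + (-0.257963 − (-0.254212))/3 = -0.259213
T_{2}^{(2)} = -0.259213 + (-0.259213 − (-0.259287))/15 = -0.259208

-0.2592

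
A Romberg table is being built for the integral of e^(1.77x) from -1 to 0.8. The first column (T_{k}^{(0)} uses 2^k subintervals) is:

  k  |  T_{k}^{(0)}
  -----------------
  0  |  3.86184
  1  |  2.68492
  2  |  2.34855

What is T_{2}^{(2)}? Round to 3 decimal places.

Richardson extrapolation on the trapezoidal column (denominator 4−1=3):
T_{1}^{(1)} = 2.68492 + (2.68492 − 3.86184)/3 = 2.29261
T_{2}^{(1)} = (4·2.34855 − 2.68492) / 3 = 2.23643
T_{2}^{(2)} = (16·2.23643 − 2.29261) / 15 = 2.23268
(Column j=1 coincides with Simpson's rule on the same nodes.)

2.233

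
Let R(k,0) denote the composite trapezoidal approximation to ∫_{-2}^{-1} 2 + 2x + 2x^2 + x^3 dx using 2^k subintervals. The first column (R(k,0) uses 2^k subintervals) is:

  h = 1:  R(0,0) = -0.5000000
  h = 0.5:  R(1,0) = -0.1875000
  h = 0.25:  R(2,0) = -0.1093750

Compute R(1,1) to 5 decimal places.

Richardson extrapolation on the trapezoidal column (denominator 4−1=3):
R(1,1) = -0.1875000 + (-0.1875000 − (-0.5000000))/3 = -0.0833333

-0.08333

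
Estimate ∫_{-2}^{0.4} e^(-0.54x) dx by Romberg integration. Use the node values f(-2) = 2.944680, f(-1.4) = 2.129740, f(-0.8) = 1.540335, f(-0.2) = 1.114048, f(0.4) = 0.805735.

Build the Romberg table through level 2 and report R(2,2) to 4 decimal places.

3.9610

R(0,0) (trapezoid, 1 panel, h=2.4000): 4.500498
R(1,0) (trapezoid, 2 panels, h=1.2000): 4.098651
R(2,0) (trapezoid, 4 panels, h=0.6000): 3.995598
R(1,1) = 4.098651 + (4.098651 − 4.500498)/3 = 3.964702
R(2,1) = 3.995598 + (3.995598 − 4.098651)/3 = 3.961247
R(2,2) = 3.961247 + (3.961247 − 3.964702)/15 = 3.961017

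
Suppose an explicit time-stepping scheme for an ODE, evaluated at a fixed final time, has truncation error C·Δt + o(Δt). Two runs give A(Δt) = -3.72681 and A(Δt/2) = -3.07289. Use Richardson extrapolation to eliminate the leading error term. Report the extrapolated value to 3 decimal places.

-2.419

Extrapolated value = (2·A(Δt/2) − A(Δt)) / (2 − 1)
= (2·(-3.07289) − (-3.72681)) / 1
= -2.41897 / 1 = -2.41897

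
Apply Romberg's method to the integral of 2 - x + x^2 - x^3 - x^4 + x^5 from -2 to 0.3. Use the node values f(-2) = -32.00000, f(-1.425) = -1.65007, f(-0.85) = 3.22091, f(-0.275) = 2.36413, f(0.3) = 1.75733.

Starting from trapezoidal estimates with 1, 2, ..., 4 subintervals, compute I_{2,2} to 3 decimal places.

I_{0,0} (trapezoid, 1 panel, h=2.3000): -34.77907
I_{1,0} (trapezoid, 2 panels, h=1.1500): -13.68549
I_{2,0} (trapezoid, 4 panels, h=0.5750): -6.43216
I_{1,1} = -13.68549 + (-13.68549 − (-34.77907))/3 = -6.65430
I_{2,1} = -6.43216 + (-6.43216 − (-13.68549))/3 = -4.01438
I_{2,2} = -4.01438 + (-4.01438 − (-6.65430))/15 = -3.83839

-3.838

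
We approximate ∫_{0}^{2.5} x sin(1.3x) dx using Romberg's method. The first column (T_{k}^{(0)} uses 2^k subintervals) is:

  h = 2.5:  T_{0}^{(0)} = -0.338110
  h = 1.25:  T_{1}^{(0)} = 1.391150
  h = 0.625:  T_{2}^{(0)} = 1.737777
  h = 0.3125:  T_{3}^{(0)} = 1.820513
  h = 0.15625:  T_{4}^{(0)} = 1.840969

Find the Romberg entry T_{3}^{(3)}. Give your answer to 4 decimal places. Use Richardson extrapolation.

T_{1}^{(1)} = 1.391150 + (1.391150 − (-0.338110))/3 = 1.967570
T_{2}^{(1)} = (4·1.737777 − 1.391150) / 3 = 1.853319
T_{3}^{(1)} = (4·1.820513 − 1.737777) / 3 = 1.848092
T_{2}^{(2)} = 1.853319 + (1.853319 − 1.967570)/15 = 1.845702
T_{3}^{(2)} = 1.848092 + (1.848092 − 1.853319)/15 = 1.847744
T_{3}^{(3)} = (64·1.847744 − 1.845702) / 63 = 1.847776

1.8478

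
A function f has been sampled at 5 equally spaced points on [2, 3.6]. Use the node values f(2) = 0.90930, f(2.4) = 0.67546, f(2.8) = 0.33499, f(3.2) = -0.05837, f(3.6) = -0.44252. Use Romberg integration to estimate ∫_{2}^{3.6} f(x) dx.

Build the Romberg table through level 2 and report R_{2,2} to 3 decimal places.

0.481

R_{0,0} (trapezoid, 1 panel, h=1.6000): 0.37342
R_{1,0} (trapezoid, 2 panels, h=0.8000): 0.45470
R_{2,0} (trapezoid, 4 panels, h=0.4000): 0.47419
R_{1,1} = 0.45470 + (0.45470 − 0.37342)/3 = 0.48179
R_{2,1} = 0.47419 + (0.47419 − 0.45470)/3 = 0.48069
R_{2,2} = 0.48069 + (0.48069 − 0.48179)/15 = 0.48062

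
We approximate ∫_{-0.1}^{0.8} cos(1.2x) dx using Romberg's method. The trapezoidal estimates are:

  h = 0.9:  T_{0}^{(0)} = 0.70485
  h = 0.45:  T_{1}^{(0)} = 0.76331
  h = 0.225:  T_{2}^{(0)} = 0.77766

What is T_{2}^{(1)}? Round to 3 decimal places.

Richardson extrapolation on the trapezoidal column (denominator 4−1=3):
T_{2}^{(1)} = (4·0.77766 − 0.76331) / 3 = 0.78244
(Column j=1 coincides with Simpson's rule on the same nodes.)

0.782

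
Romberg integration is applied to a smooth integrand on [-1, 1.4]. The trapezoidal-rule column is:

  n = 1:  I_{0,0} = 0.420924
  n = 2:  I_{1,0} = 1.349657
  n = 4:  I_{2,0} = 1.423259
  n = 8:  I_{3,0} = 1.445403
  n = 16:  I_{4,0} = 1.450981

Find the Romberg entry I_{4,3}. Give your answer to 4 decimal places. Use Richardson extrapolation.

1.4528

Richardson extrapolation on the trapezoidal column (denominator 4−1=3):
I_{2,1} = (4·1.423259 − 1.349657) / 3 = 1.447793
I_{3,1} = 1.445403 + (1.445403 − 1.423259)/3 = 1.452784
I_{4,1} = 1.450981 + (1.450981 − 1.445403)/3 = 1.452840
I_{3,2} = 1.452784 + (1.452784 − 1.447793)/15 = 1.453117
I_{4,2} = 1.452840 + (1.452840 − 1.452784)/15 = 1.452844
I_{4,3} = 1.452844 + (1.452844 − 1.453117)/63 = 1.452840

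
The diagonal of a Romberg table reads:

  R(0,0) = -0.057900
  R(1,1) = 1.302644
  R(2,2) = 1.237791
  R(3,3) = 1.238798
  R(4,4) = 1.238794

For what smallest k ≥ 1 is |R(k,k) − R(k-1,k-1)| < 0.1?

|R(1,1) − R(0,0)| = 1.360544 ≥ 0.1
|R(2,2) − R(1,1)| = 0.064853 < 0.1

k = 2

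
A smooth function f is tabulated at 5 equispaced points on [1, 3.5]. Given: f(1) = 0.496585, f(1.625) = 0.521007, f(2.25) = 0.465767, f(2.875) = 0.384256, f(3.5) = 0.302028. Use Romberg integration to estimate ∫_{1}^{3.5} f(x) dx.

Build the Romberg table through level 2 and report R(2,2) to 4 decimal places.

1.1152

R(0,0) (trapezoid, 1 panel, h=2.5000): 0.998266
R(1,0) (trapezoid, 2 panels, h=1.2500): 1.081342
R(2,0) (trapezoid, 4 panels, h=0.6250): 1.106460
R(1,1) = 1.081342 + (1.081342 − 0.998266)/3 = 1.109034
R(2,1) = 1.106460 + (1.106460 − 1.081342)/3 = 1.114833
R(2,2) = 1.114833 + (1.114833 − 1.109034)/15 = 1.115220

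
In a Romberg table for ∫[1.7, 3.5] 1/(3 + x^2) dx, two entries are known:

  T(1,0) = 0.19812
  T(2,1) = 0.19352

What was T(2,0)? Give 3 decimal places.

0.195

From T(2,1) = (4·T(2,0) − T(1,0))/3, solve for T(2,0):
4·T(2,0) = 3·0.19352 + 0.19812 = 0.77868
T(2,0) = 0.19467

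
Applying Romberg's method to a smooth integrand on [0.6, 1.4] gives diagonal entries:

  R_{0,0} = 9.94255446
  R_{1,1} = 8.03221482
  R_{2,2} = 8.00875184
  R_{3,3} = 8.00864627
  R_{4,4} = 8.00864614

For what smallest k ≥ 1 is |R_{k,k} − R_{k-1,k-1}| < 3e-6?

k = 4

|R_{1,1} − R_{0,0}| = 1.91033964 ≥ 3e-6
|R_{2,2} − R_{1,1}| = 0.02346298 ≥ 3e-6
|R_{3,3} − R_{2,2}| = 0.00010557 ≥ 3e-6
|R_{4,4} − R_{3,3}| = 0.00000013 < 3e-6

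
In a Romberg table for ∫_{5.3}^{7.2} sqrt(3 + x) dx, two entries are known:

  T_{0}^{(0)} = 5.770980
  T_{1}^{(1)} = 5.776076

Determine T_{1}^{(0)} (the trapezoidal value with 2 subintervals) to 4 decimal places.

From T_{1}^{(1)} = (4·T_{1}^{(0)} − T_{0}^{(0)})/3, solve for T_{1}^{(0)}:
4·T_{1}^{(0)} = 3·5.776076 + 5.770980 = 23.099208
T_{1}^{(0)} = 5.774802

5.7748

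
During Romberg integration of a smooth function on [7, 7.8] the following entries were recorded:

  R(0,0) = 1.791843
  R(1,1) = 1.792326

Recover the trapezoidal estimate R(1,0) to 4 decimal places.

From R(1,1) = (4·R(1,0) − R(0,0))/3, solve for R(1,0):
4·R(1,0) = 3·1.792326 + 1.791843 = 7.168821
R(1,0) = 1.792205

1.7922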